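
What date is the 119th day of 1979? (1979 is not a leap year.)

29 April 1979

January has 31 days (119 − 31 = 88 remain).
February has 28 days (88 − 28 = 60 remain).
March has 31 days (60 − 31 = 29 remain).
29 into April → April 29.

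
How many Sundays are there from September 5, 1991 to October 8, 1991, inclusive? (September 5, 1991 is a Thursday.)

September 5, 1991 is a Thursday; the first Sunday on or after it is September 8, 1991 (3 days later).
From September 8, 1991 to October 8, 1991: 22 + 8 = 30 days (rest of September, October).
30 ÷ 7 = 4 full weeks with remainder 2, so 4 more Sundays after the first → 5.

5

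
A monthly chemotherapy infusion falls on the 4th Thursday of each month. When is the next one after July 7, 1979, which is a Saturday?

July 1979 starts on a Sunday; its first Thursday is the 5th, so the 4th Thursday is the 26th — July 26, 1979.
July 26, 1979 is after July 7, 1979, so that is the next one.

July 26, 1979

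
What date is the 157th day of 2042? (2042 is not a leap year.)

January has 31 days (157 − 31 = 126 remain).
February has 28 days (126 − 28 = 98 remain).
March has 31 days (98 − 31 = 67 remain).
April has 30 days (67 − 30 = 37 remain).
May has 31 days (37 − 31 = 6 remain).
6 into June → June 6.

June 6, 2042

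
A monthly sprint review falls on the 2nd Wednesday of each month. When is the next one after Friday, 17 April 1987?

13 May 1987

April 1987 starts on a Wednesday; its first Wednesday is the 1st, so the 2nd Wednesday is the 8th — 8 April 1987.
That is not after 17 April 1987, so look at May 1987.
May 1987 starts on a Friday; its first Wednesday is the 6th, so the 2nd Wednesday is the 13th — 13 May 1987.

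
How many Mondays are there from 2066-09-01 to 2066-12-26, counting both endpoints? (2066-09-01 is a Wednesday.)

2066-09-01 is a Wednesday; the first Monday on or after it is 2066-09-06 (5 days later).
From 2066-09-06 to 2066-12-26: 24 + 31 + 30 + 26 = 111 days (rest of September, October, November, December).
111 ÷ 7 = 15 full weeks with remainder 6, so 15 more Mondays after the first → 16.

16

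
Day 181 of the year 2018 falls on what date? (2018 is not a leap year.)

January has 31 days (181 − 31 = 150 remain).
February has 28 days (150 − 28 = 122 remain).
March has 31 days (122 − 31 = 91 remain).
April has 30 days (91 − 30 = 61 remain).
May has 31 days (61 − 31 = 30 remain).
30 into June → June 30.

30 June 2018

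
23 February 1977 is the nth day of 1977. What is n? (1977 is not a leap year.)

Days in months before February: 31 = 31.
Plus 23 days into February → day 54.

54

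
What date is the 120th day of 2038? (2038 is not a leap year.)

2038-04-30

January has 31 days (120 − 31 = 89 remain).
February has 28 days (89 − 28 = 61 remain).
March has 31 days (61 − 31 = 30 remain).
30 into April → April 30.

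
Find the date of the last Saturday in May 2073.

The first Saturday of May 2073 is May 6.
May 2073 has 31 days. Adding weeks: 6, 13, 20, 27 — the last one ≤ 31 is the 27th.

May 27, 2073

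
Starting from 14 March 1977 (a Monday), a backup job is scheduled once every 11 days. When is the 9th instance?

The 9th occurrence is 8 intervals after the first: 8 × 11 = 88 days after 14 March 1977.
March has 31 days — 17 days to the end of March leaves 71.
April has 30 days (41 left).
May has 31 days (10 left).
10 days into June → 10 June 1977.

10 June 1977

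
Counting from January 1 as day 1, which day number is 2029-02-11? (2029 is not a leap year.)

42

Days in months before February: 31 = 31.
Plus 11 days into February → day 42.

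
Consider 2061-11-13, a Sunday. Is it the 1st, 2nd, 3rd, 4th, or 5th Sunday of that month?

2nd

Day 13 falls in week ⌈13/7⌉ of the month.
Days 1–7 hold the 1st Sunday, 8–14 the 2nd, 15–21 the 3rd, 22–28 the 4th, 29–31 the 5th.
13 is in the range for the 2nd.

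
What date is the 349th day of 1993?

December 15, 1993

January has 31 days (349 − 31 = 318 remain).
February has 28 days (318 − 28 = 290 remain).
March has 31 days (290 − 31 = 259 remain).
April has 30 days (259 − 30 = 229 remain).
May has 31 days (229 − 31 = 198 remain).
June has 30 days (198 − 30 = 168 remain).
July has 31 days (168 − 31 = 137 remain).
August has 31 days (137 − 31 = 106 remain).
September has 30 days (106 − 30 = 76 remain).
October has 31 days (76 − 31 = 45 remain).
November has 30 days (45 − 30 = 15 remain).
15 into December → December 15.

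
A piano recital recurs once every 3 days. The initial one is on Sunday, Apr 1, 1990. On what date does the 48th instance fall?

Aug 20, 1990

The 48th occurrence is 47 intervals after the first: 47 × 3 = 141 days after Apr 1, 1990.
Apr has 30 days — 29 days to the end of Apr leaves 112.
May has 31 days (81 left).
Jun has 30 days (51 left).
Jul has 31 days (20 left).
20 days into Aug → Aug 20, 1990.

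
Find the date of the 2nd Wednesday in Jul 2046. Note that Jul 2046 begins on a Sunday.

Jul 11, 2046

Jul 2046 begins on a Sunday, so the first Wednesday is Jul 4 (3 days later).
The 2nd Wednesday is 1 weeks later: 4 + 7 = 11.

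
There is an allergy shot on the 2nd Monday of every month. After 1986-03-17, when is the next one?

March 1986 starts on a Saturday; its first Monday is the 3rd, so the 2nd Monday is the 10th — 1986-03-10.
That is not after 1986-03-17, so look at April 1986.
April 1986 starts on a Tuesday; its first Monday is the 7th, so the 2nd Monday is the 14th — 1986-04-14.

1986-04-14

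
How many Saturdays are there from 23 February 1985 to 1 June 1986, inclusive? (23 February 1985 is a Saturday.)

67

23 February 1985 is a Saturday; the first Saturday on or after it is 23 February 1985.
From 23 February 1985 to 1 June 1986: 311 + 152 = 463 days (rest of 1985, to 1 June 1986 in 1986).
463 ÷ 7 = 66 full weeks with remainder 1, so 66 more Saturdays after the first → 67.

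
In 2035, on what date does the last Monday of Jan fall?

Jan 29, 2035

Jan 2035 begins on a Monday, so the first Monday is Jan 1.
Jan 2035 has 31 days. Adding weeks: 1, 8, 15, 22, 29 — the last one ≤ 31 is the 29th.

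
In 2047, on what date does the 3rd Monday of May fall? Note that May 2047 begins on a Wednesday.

May 2047 begins on a Wednesday, so the first Monday is May 6 (5 days later).
The 3rd Monday is 2 weeks later: 6 + 14 = 20.

May 20, 2047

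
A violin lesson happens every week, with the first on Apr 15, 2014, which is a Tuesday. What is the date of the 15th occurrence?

Jul 22, 2014

The 15th occurrence is 14 intervals after the first: 14 × 7 = 98 days after Apr 15, 2014.
Apr has 30 days — 15 days to the end of Apr leaves 83.
May has 31 days (52 left).
Jun has 30 days (22 left).
22 days into Jul → Jul 22, 2014.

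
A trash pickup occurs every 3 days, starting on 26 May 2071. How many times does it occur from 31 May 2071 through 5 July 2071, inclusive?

12

Occurrences land 3·i days after 26 May 2071 for i = 0, 1, 2, …
31 May 2071 is 5 days after the start; 5 ÷ 3 = 1 remainder 2; since the remainder is 2, round up to i = 2. First occurrence in the window: #3 on 1 June 2071 (2×3 = 6 days in).
5 July 2071 is 40 days after the start; 40 ÷ 3 = 13 remainder 1. Last occurrence in the window: #14 on 4 July 2071.
Occurrences #3 through #14: 12 in total.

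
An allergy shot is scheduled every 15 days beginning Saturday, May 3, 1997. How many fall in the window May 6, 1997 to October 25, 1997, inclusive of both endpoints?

Occurrences land 15·i days after May 3, 1997 for i = 0, 1, 2, …
May 6, 1997 is 3 days after the start; 3 ÷ 15 = 0 remainder 3; since the remainder is 3, round up to i = 1. First occurrence in the window: #2 on May 18, 1997 (1×15 = 15 days in).
October 25, 1997 is 175 days after the start; 175 ÷ 15 = 11 remainder 10. Last occurrence in the window: #12 on October 15, 1997.
Occurrences #2 through #12: 11 in total.

11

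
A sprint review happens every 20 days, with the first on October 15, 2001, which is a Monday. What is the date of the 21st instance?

The 21st occurrence is 20 intervals after the first: 20 × 20 = 400 days after October 15, 2001.
October has 31 days — 16 days to the end of October leaves 384.
November has 30 days (354 left).
December has 31 days (323 left).
January has 31 days (292 left).
February has 28 days (264 left).
March has 31 days (233 left).
April has 30 days (203 left).
May has 31 days (172 left).
June has 30 days (142 left).
July has 31 days (111 left).
August has 31 days (80 left).
September has 30 days (50 left).
October has 31 days (19 left).
19 days into November → November 19, 2002.

November 19, 2002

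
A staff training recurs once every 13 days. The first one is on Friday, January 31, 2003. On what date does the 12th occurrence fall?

June 23, 2003

The 12th occurrence is 11 intervals after the first: 11 × 13 = 143 days after January 31, 2003.
January has 31 days — 0 days to the end of January leaves 143.
February has 28 days (115 left).
March has 31 days (84 left).
April has 30 days (54 left).
May has 31 days (23 left).
23 days into June → June 23, 2003.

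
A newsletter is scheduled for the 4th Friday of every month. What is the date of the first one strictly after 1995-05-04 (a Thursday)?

1995-05-26

May 1995 starts on a Monday; its first Friday is the 5th, so the 4th Friday is the 26th — 1995-05-26.
1995-05-26 is after 1995-05-04, so that is the next one.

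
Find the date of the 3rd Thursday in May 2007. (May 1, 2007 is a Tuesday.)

May 2007 begins on a Tuesday, so the first Thursday is May 3 (2 days later).
The 3rd Thursday is 2 weeks later: 3 + 14 = 17.

May 17, 2007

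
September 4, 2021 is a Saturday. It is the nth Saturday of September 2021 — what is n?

Day 4 falls in week ⌈4/7⌉ of the month.
Days 1–7 hold the 1st Saturday, 8–14 the 2nd, 15–21 the 3rd, 22–28 the 4th, 29–31 the 5th.
4 is in the range for the 1st.

1st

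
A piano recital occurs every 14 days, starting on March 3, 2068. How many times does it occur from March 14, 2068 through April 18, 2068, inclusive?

3

Occurrences land 14·i days after March 3, 2068 for i = 0, 1, 2, …
March 14, 2068 is 11 days after the start; 11 ÷ 14 = 0 remainder 11; since the remainder is 11, round up to i = 1. First occurrence in the window: #2 on March 17, 2068 (1×14 = 14 days in).
April 18, 2068 is 46 days after the start; 46 ÷ 14 = 3 remainder 4. Last occurrence in the window: #4 on April 14, 2068.
Occurrences #2 through #4: 3 in total.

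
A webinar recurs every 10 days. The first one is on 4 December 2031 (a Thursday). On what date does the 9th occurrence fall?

22 February 2032

The 9th occurrence is 8 intervals after the first: 8 × 10 = 80 days after 4 December 2031.
December has 31 days — 27 days to the end of December leaves 53.
January has 31 days (22 left).
22 days into February → 22 February 2032.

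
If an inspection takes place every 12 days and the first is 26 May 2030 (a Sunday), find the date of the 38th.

The 38th occurrence is 37 intervals after the first: 37 × 12 = 444 days after 26 May 2030.
May has 31 days — 5 days to the end of May leaves 439.
From end of May to end of 2030 is 214 days (225 left).
January has 31 days (194 left).
February has 28 days (166 left).
March has 31 days (135 left).
April has 30 days (105 left).
May has 31 days (74 left).
June has 30 days (44 left).
July has 31 days (13 left).
13 days into August → 13 August 2031.

13 August 2031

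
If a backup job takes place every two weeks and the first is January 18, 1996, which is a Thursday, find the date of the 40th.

July 17, 1997

The 40th occurrence is 39 intervals after the first: 39 × 14 = 546 days after January 18, 1996.
January has 31 days — 13 days to the end of January leaves 533.
From end of January to end of 1996 is 335 days (198 left).
January has 31 days (167 left).
February has 28 days (139 left).
March has 31 days (108 left).
April has 30 days (78 left).
May has 31 days (47 left).
June has 30 days (17 left).
17 days into July → July 17, 1997.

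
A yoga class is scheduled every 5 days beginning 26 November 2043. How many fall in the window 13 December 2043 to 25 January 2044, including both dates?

Occurrences land 5·i days after 26 November 2043 for i = 0, 1, 2, …
13 December 2043 is 17 days after the start; 17 ÷ 5 = 3 remainder 2; since the remainder is 2, round up to i = 4. First occurrence in the window: #5 on 16 December 2043 (4×5 = 20 days in).
25 January 2044 is 60 days after the start; 60 ÷ 5 = 12 remainder 0. Last occurrence in the window: #13 on 25 January 2044.
Occurrences #5 through #13: 9 in total.

9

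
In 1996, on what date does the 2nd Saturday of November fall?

The first Saturday of November 1996 is November 2.
The 2nd Saturday is 1 weeks later: 2 + 7 = 9.

1996-11-09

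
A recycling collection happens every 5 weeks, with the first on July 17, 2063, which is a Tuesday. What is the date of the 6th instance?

January 8, 2064

The 6th occurrence is 5 intervals after the first: 5 × 35 = 175 days after July 17, 2063.
July has 31 days — 14 days to the end of July leaves 161.
August has 31 days (130 left).
September has 30 days (100 left).
October has 31 days (69 left).
November has 30 days (39 left).
December has 31 days (8 left).
8 days into January → January 8, 2064.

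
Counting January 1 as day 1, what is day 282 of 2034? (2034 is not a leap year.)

9 October 2034

January has 31 days (282 − 31 = 251 remain).
February has 28 days (251 − 28 = 223 remain).
March has 31 days (223 − 31 = 192 remain).
April has 30 days (192 − 30 = 162 remain).
May has 31 days (162 − 31 = 131 remain).
June has 30 days (131 − 30 = 101 remain).
July has 31 days (101 − 31 = 70 remain).
August has 31 days (70 − 31 = 39 remain).
September has 30 days (39 − 30 = 9 remain).
9 into October → October 9.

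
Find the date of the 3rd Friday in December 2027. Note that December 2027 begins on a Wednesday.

December 2027 begins on a Wednesday, so the first Friday is December 3 (2 days later).
The 3rd Friday is 2 weeks later: 3 + 14 = 17.

17 December 2027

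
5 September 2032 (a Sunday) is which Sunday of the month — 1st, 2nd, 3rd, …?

Day 5 falls in week ⌈5/7⌉ of the month.
Days 1–7 hold the 1st Sunday, 8–14 the 2nd, 15–21 the 3rd, 22–28 the 4th, 29–31 the 5th.
5 is in the range for the 1st.

1st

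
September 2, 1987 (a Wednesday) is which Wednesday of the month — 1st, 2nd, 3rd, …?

Day 2 falls in week ⌈2/7⌉ of the month.
Days 1–7 hold the 1st Wednesday, 8–14 the 2nd, 15–21 the 3rd, 22–28 the 4th, 29–31 the 5th.
2 is in the range for the 1st.

1st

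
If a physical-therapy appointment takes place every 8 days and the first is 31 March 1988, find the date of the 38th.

21 January 1989

The 38th occurrence is 37 intervals after the first: 37 × 8 = 296 days after 31 March 1988.
March has 31 days — 0 days to the end of March leaves 296.
April has 30 days (266 left).
May has 31 days (235 left).
June has 30 days (205 left).
July has 31 days (174 left).
August has 31 days (143 left).
September has 30 days (113 left).
October has 31 days (82 left).
November has 30 days (52 left).
December has 31 days (21 left).
21 days into January → 21 January 1989.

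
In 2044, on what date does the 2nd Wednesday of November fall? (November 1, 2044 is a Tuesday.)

9 November 2044

November 2044 begins on a Tuesday, so the first Wednesday is November 2 (1 day later).
The 2nd Wednesday is 1 weeks later: 2 + 7 = 9.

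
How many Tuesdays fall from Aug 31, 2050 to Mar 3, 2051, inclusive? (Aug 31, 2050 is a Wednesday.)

26

Aug 31, 2050 is a Wednesday; the first Tuesday on or after it is Sep 6, 2050 (6 days later).
From Sep 6, 2050 to Mar 3, 2051: 24 + 31 + 30 + 31 + 31 + 28 + 3 = 178 days (rest of Sep, Oct, Nov, Dec, Jan, Feb, Mar).
178 ÷ 7 = 25 full weeks with remainder 3, so 25 more Tuesdays after the first → 26.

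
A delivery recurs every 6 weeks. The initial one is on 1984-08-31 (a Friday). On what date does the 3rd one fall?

1984-11-23

The 3rd occurrence is 2 intervals after the first: 2 × 42 = 84 days after 1984-08-31.
August has 31 days — 0 days to the end of August leaves 84.
September has 30 days (54 left).
October has 31 days (23 left).
23 days into November → 1984-11-23.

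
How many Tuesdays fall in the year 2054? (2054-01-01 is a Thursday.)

2054-01-01 is a Thursday; the first Tuesday on or after it is 2054-01-06 (5 days later).
From 2054-01-06 to 2054-12-31: 25 + 28 + 31 + 30 + 31 + 30 + 31 + 31 + 30 + 31 + 30 + 31 = 359 days (rest of January, February, March, April, May, June, July, August, September, October, November, December).
359 ÷ 7 = 51 full weeks with remainder 2, so 51 more Tuesdays after the first → 52.

52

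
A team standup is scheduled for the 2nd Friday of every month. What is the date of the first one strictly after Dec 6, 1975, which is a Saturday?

Dec 12, 1975

Dec 1975 starts on a Monday; its first Friday is the 5th, so the 2nd Friday is the 12th — Dec 12, 1975.
Dec 12, 1975 is after Dec 6, 1975, so that is the next one.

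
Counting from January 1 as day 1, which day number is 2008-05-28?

149

Days in months before May: 31 + 29 + 31 + 30 = 121.
Plus 28 days into May → day 149.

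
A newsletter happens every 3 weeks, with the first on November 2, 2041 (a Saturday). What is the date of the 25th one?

The 25th occurrence is 24 intervals after the first: 24 × 21 = 504 days after November 2, 2041.
November has 30 days — 28 days to the end of November leaves 476.
From end of November to end of 2041 is 31 days (445 left).
2042 has 365 days (80 left).
January has 31 days (49 left).
February has 28 days (21 left).
21 days into March → March 21, 2043.

March 21, 2043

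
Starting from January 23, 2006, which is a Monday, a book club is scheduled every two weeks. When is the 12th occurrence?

June 26, 2006

The 12th occurrence is 11 intervals after the first: 11 × 14 = 154 days after January 23, 2006.
January has 31 days — 8 days to the end of January leaves 146.
February has 28 days (118 left).
March has 31 days (87 left).
April has 30 days (57 left).
May has 31 days (26 left).
26 days into June → June 26, 2006.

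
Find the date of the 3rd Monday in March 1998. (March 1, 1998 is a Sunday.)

16 March 1998

March 1998 begins on a Sunday, so the first Monday is March 2 (1 day later).
The 3rd Monday is 2 weeks later: 2 + 14 = 16.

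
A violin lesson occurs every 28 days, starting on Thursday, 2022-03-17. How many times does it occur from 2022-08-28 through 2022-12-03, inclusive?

4

Occurrences land 28·i days after 2022-03-17 for i = 0, 1, 2, …
2022-08-28 is 164 days after the start; 164 ÷ 28 = 5 remainder 24; since the remainder is 24, round up to i = 6. First occurrence in the window: #7 on 2022-09-01 (6×28 = 168 days in).
2022-12-03 is 261 days after the start; 261 ÷ 28 = 9 remainder 9. Last occurrence in the window: #10 on 2022-11-24.
Occurrences #7 through #10: 4 in total.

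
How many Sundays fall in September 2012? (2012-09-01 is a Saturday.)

5

2012-09-01 is a Saturday; the first Sunday on or after it is 2012-09-02 (1 day later).
From 2012-09-02 to 2012-09-30 is 30 − 2 = 28 days.
28 ÷ 7 = 4 full weeks with remainder 0, so 4 more Sundays after the first → 5.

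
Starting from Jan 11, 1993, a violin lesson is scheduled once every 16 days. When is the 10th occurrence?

Jun 4, 1993

The 10th occurrence is 9 intervals after the first: 9 × 16 = 144 days after Jan 11, 1993.
Jan has 31 days — 20 days to the end of Jan leaves 124.
Feb has 28 days (96 left).
Mar has 31 days (65 left).
Apr has 30 days (35 left).
May has 31 days (4 left).
4 days into Jun → Jun 4, 1993.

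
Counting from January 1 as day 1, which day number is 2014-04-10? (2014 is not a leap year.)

100

Days in months before April: 31 + 28 + 31 = 90.
Plus 10 days into April → day 100.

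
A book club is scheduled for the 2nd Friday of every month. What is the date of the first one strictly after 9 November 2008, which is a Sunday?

November 2008 starts on a Saturday; its first Friday is the 7th, so the 2nd Friday is the 14th — 14 November 2008.
14 November 2008 is after 9 November 2008, so that is the next one.

14 November 2008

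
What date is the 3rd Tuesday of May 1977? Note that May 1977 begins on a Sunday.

May 1977 begins on a Sunday, so the first Tuesday is May 3 (2 days later).
The 3rd Tuesday is 2 weeks later: 3 + 14 = 17.

May 17, 1977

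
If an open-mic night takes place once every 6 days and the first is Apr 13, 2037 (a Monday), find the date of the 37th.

The 37th occurrence is 36 intervals after the first: 36 × 6 = 216 days after Apr 13, 2037.
Apr has 30 days — 17 days to the end of Apr leaves 199.
May has 31 days (168 left).
Jun has 30 days (138 left).
Jul has 31 days (107 left).
Aug has 31 days (76 left).
Sep has 30 days (46 left).
Oct has 31 days (15 left).
15 days into Nov → Nov 15, 2037.

Nov 15, 2037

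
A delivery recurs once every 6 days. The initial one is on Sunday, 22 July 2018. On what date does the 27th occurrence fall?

25 December 2018

The 27th occurrence is 26 intervals after the first: 26 × 6 = 156 days after 22 July 2018.
July has 31 days — 9 days to the end of July leaves 147.
August has 31 days (116 left).
September has 30 days (86 left).
October has 31 days (55 left).
November has 30 days (25 left).
25 days into December → 25 December 2018.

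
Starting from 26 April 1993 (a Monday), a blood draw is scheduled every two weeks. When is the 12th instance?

The 12th occurrence is 11 intervals after the first: 11 × 14 = 154 days after 26 April 1993.
April has 30 days — 4 days to the end of April leaves 150.
May has 31 days (119 left).
June has 30 days (89 left).
July has 31 days (58 left).
August has 31 days (27 left).
27 days into September → 27 September 1993.

27 September 1993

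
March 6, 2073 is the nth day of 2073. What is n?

65

Days in months before March: 31 + 28 = 59.
Plus 6 days into March → day 65.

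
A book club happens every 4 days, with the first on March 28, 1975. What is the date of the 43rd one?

September 12, 1975

The 43rd occurrence is 42 intervals after the first: 42 × 4 = 168 days after March 28, 1975.
March has 31 days — 3 days to the end of March leaves 165.
April has 30 days (135 left).
May has 31 days (104 left).
June has 30 days (74 left).
July has 31 days (43 left).
August has 31 days (12 left).
12 days into September → September 12, 1975.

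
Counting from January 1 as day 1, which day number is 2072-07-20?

Days in months before July: 31 + 29 + 31 + 30 + 31 + 30 = 182.
Plus 20 days into July → day 202.

202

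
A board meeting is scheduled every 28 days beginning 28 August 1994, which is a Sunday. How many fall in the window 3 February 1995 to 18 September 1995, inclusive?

Occurrences land 28·i days after 28 August 1994 for i = 0, 1, 2, …
3 February 1995 is 159 days after the start; 159 ÷ 28 = 5 remainder 19; since the remainder is 19, round up to i = 6. First occurrence in the window: #7 on 12 February 1995 (6×28 = 168 days in).
18 September 1995 is 386 days after the start; 386 ÷ 28 = 13 remainder 22. Last occurrence in the window: #14 on 27 August 1995.
Occurrences #7 through #14: 8 in total.

8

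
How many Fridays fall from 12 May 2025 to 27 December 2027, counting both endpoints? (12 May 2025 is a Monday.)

137

12 May 2025 is a Monday; the first Friday on or after it is 16 May 2025 (4 days later).
From 16 May 2025 to 27 December 2027: 229 + 365 + 361 = 955 days (rest of 2025, 2026, to 27 December 2027 in 2027).
955 ÷ 7 = 136 full weeks with remainder 3, so 136 more Fridays after the first → 137.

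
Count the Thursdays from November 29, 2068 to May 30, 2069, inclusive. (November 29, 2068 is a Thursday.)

27

November 29, 2068 is a Thursday; the first Thursday on or after it is November 29, 2068.
From November 29, 2068 to May 30, 2069: 1 + 31 + 31 + 28 + 31 + 30 + 30 = 182 days (rest of November, December, January, February, March, April, May).
182 ÷ 7 = 26 full weeks with remainder 0, so 26 more Thursdays after the first → 27.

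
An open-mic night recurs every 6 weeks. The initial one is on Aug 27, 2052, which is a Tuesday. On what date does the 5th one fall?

The 5th occurrence is 4 intervals after the first: 4 × 42 = 168 days after Aug 27, 2052.
Aug has 31 days — 4 days to the end of Aug leaves 164.
Sep has 30 days (134 left).
Oct has 31 days (103 left).
Nov has 30 days (73 left).
Dec has 31 days (42 left).
Jan has 31 days (11 left).
11 days into Feb → Feb 11, 2053.

Feb 11, 2053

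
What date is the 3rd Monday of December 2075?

The first Monday of December 2075 is December 2.
The 3rd Monday is 2 weeks later: 2 + 14 = 16.

December 16, 2075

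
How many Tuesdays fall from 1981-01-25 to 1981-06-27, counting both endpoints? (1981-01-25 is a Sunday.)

22

1981-01-25 is a Sunday; the first Tuesday on or after it is 1981-01-27 (2 days later).
From 1981-01-27 to 1981-06-27: 4 + 28 + 31 + 30 + 31 + 27 = 151 days (rest of January, February, March, April, May, June).
151 ÷ 7 = 21 full weeks with remainder 4, so 21 more Tuesdays after the first → 22.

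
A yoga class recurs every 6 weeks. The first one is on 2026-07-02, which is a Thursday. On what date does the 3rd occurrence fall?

The 3rd occurrence is 2 intervals after the first: 2 × 42 = 84 days after 2026-07-02.
July has 31 days — 29 days to the end of July leaves 55.
August has 31 days (24 left).
24 days into September → 2026-09-24.

2026-09-24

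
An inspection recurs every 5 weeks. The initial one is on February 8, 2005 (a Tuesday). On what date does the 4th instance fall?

The 4th occurrence is 3 intervals after the first: 3 × 35 = 105 days after February 8, 2005.
February has 28 days — 20 days to the end of February leaves 85.
March has 31 days (54 left).
April has 30 days (24 left).
24 days into May → May 24, 2005.

May 24, 2005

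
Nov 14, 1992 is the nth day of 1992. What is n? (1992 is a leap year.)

Days in months before Nov: 31 + 29 + 31 + 30 + 31 + 30 + 31 + 31 + 30 + 31 = 305.
Plus 14 days into Nov → day 319.

319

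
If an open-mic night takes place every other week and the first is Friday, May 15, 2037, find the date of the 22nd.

The 22nd occurrence is 21 intervals after the first: 21 × 14 = 294 days after May 15, 2037.
May has 31 days — 16 days to the end of May leaves 278.
Jun has 30 days (248 left).
Jul has 31 days (217 left).
Aug has 31 days (186 left).
Sep has 30 days (156 left).
Oct has 31 days (125 left).
Nov has 30 days (95 left).
Dec has 31 days (64 left).
Jan has 31 days (33 left).
Feb has 28 days (5 left).
5 days into Mar → Mar 5, 2038.

Mar 5, 2038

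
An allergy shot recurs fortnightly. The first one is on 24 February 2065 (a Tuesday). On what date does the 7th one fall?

19 May 2065

The 7th occurrence is 6 intervals after the first: 6 × 14 = 84 days after 24 February 2065.
February has 28 days — 4 days to the end of February leaves 80.
March has 31 days (49 left).
April has 30 days (19 left).
19 days into May → 19 May 2065.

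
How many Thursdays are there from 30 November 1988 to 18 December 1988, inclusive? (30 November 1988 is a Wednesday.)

3

30 November 1988 is a Wednesday; the first Thursday on or after it is 1 December 1988 (1 day later).
From 1 December 1988 to 18 December 1988 is 18 − 1 = 17 days.
17 ÷ 7 = 2 full weeks with remainder 3, so 2 more Thursdays after the first → 3.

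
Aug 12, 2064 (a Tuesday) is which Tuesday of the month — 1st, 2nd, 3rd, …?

Day 12 falls in week ⌈12/7⌉ of the month.
Days 1–7 hold the 1st Tuesday, 8–14 the 2nd, 15–21 the 3rd, 22–28 the 4th, 29–31 the 5th.
12 is in the range for the 2nd.

2nd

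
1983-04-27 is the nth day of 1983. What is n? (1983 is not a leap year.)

Days in months before April: 31 + 28 + 31 = 90.
Plus 27 days into April → day 117.

117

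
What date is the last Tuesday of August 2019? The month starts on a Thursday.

August 2019 begins on a Thursday, so the first Tuesday is August 6 (5 days later).
August 2019 has 31 days. Adding weeks: 6, 13, 20, 27 — the last one ≤ 31 is the 27th.

August 27, 2019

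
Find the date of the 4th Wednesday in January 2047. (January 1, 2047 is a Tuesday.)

January 2047 begins on a Tuesday, so the first Wednesday is January 2 (1 day later).
The 4th Wednesday is 3 weeks later: 2 + 21 = 23.

2047-01-23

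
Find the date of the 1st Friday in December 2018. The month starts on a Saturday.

2018-12-07

December 2018 begins on a Saturday, so the first Friday is December 7 (6 days later).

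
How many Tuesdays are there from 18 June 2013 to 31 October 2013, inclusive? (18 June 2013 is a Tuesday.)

18 June 2013 is a Tuesday; the first Tuesday on or after it is 18 June 2013.
From 18 June 2013 to 31 October 2013: 12 + 31 + 31 + 30 + 31 = 135 days (rest of June, July, August, September, October).
135 ÷ 7 = 19 full weeks with remainder 2, so 19 more Tuesdays after the first → 20.

20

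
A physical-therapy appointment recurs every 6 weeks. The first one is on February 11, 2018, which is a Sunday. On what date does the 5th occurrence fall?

The 5th occurrence is 4 intervals after the first: 4 × 42 = 168 days after February 11, 2018.
February has 28 days — 17 days to the end of February leaves 151.
March has 31 days (120 left).
April has 30 days (90 left).
May has 31 days (59 left).
June has 30 days (29 left).
29 days into July → July 29, 2018.

July 29, 2018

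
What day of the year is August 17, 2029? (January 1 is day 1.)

229

Days in months before August: 31 + 28 + 31 + 30 + 31 + 30 + 31 = 212.
Plus 17 days into August → day 229.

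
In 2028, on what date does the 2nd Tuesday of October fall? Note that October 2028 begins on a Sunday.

October 2028 begins on a Sunday, so the first Tuesday is October 3 (2 days later).
The 2nd Tuesday is 1 weeks later: 3 + 7 = 10.

10 October 2028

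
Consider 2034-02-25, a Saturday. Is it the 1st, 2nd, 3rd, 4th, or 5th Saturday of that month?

Day 25 falls in week ⌈25/7⌉ of the month.
Days 1–7 hold the 1st Saturday, 8–14 the 2nd, 15–21 the 3rd, 22–28 the 4th, 29–31 the 5th.
25 is in the range for the 4th.

4th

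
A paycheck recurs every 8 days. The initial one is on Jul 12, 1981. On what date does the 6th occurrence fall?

Aug 21, 1981

The 6th occurrence is 5 intervals after the first: 5 × 8 = 40 days after Jul 12, 1981.
Jul has 31 days — 19 days to the end of Jul leaves 21.
21 days into Aug → Aug 21, 1981.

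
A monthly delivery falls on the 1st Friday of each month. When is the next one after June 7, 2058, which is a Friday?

June 2058 starts on a Saturday, so its 1st Friday is June 7, 2058 (6 days in).
That is not after June 7, 2058, so look at July 2058.
July 2058 starts on a Monday, so its 1st Friday is July 5, 2058 (4 days in).

July 5, 2058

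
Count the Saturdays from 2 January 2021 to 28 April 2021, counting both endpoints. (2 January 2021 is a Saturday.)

17

2 January 2021 is a Saturday; the first Saturday on or after it is 2 January 2021.
From 2 January 2021 to 28 April 2021: 29 + 28 + 31 + 28 = 116 days (rest of January, February, March, April).
116 ÷ 7 = 16 full weeks with remainder 4, so 16 more Saturdays after the first → 17.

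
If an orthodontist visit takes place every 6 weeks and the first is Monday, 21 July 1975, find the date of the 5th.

5 January 1976

The 5th occurrence is 4 intervals after the first: 4 × 42 = 168 days after 21 July 1975.
July has 31 days — 10 days to the end of July leaves 158.
August has 31 days (127 left).
September has 30 days (97 left).
October has 31 days (66 left).
November has 30 days (36 left).
December has 31 days (5 left).
5 days into January → 5 January 1976.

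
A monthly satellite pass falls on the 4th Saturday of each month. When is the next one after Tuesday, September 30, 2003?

September 2003 starts on a Monday; its first Saturday is the 6th, so the 4th Saturday is the 27th — September 27, 2003.
That is not after September 30, 2003, so look at October 2003.
October 2003 starts on a Wednesday; its first Saturday is the 4th, so the 4th Saturday is the 25th — October 25, 2003.

October 25, 2003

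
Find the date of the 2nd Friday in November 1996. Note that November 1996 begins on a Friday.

1996-11-08

November 1996 begins on a Friday, so the first Friday is November 1.
The 2nd Friday is 1 weeks later: 1 + 7 = 8.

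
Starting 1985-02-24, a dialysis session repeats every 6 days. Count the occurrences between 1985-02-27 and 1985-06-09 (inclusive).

17

Occurrences land 6·i days after 1985-02-24 for i = 0, 1, 2, …
1985-02-27 is 3 days after the start; 3 ÷ 6 = 0 remainder 3; since the remainder is 3, round up to i = 1. First occurrence in the window: #2 on 1985-03-02 (1×6 = 6 days in).
1985-06-09 is 105 days after the start; 105 ÷ 6 = 17 remainder 3. Last occurrence in the window: #18 on 1985-06-06.
Occurrences #2 through #18: 17 in total.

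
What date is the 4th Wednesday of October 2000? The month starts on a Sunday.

25 October 2000

October 2000 begins on a Sunday, so the first Wednesday is October 4 (3 days later).
The 4th Wednesday is 3 weeks later: 4 + 21 = 25.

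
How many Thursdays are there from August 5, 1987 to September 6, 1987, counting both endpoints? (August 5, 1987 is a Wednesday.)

5

August 5, 1987 is a Wednesday; the first Thursday on or after it is August 6, 1987 (1 day later).
From August 6, 1987 to September 6, 1987: 25 + 6 = 31 days (rest of August, September).
31 ÷ 7 = 4 full weeks with remainder 3, so 4 more Thursdays after the first → 5.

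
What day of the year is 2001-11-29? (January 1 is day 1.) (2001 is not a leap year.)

333

Days in months before November: 31 + 28 + 31 + 30 + 31 + 30 + 31 + 31 + 30 + 31 = 304.
Plus 29 days into November → day 333.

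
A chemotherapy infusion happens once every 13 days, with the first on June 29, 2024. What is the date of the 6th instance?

September 2, 2024

The 6th occurrence is 5 intervals after the first: 5 × 13 = 65 days after June 29, 2024.
June has 30 days — 1 day to the end of June leaves 64.
July has 31 days (33 left).
August has 31 days (2 left).
2 days into September → September 2, 2024.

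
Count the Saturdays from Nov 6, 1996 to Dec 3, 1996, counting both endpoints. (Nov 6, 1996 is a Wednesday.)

Nov 6, 1996 is a Wednesday; the first Saturday on or after it is Nov 9, 1996 (3 days later).
From Nov 9, 1996 to Dec 3, 1996: 21 + 3 = 24 days (rest of Nov, Dec).
24 ÷ 7 = 3 full weeks with remainder 3, so 3 more Saturdays after the first → 4.

4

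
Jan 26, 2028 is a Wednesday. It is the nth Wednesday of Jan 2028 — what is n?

Day 26 falls in week ⌈26/7⌉ of the month.
Days 1–7 hold the 1st Wednesday, 8–14 the 2nd, 15–21 the 3rd, 22–28 the 4th, 29–31 the 5th.
26 is in the range for the 4th.

4th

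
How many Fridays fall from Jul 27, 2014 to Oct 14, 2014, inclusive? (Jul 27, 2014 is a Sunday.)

11

Jul 27, 2014 is a Sunday; the first Friday on or after it is Aug 1, 2014 (5 days later).
From Aug 1, 2014 to Oct 14, 2014: 30 + 30 + 14 = 74 days (rest of Aug, Sep, Oct).
74 ÷ 7 = 10 full weeks with remainder 4, so 10 more Fridays after the first → 11.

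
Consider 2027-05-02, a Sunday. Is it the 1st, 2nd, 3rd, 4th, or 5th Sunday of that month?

Day 2 falls in week ⌈2/7⌉ of the month.
Days 1–7 hold the 1st Sunday, 8–14 the 2nd, 15–21 the 3rd, 22–28 the 4th, 29–31 the 5th.
2 is in the range for the 1st.

1st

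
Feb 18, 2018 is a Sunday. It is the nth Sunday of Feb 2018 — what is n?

3rd

Day 18 falls in week ⌈18/7⌉ of the month.
Days 1–7 hold the 1st Sunday, 8–14 the 2nd, 15–21 the 3rd, 22–28 the 4th, 29–31 the 5th.
18 is in the range for the 3rd.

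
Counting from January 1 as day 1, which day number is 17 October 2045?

290

Days in months before October: 31 + 28 + 31 + 30 + 31 + 30 + 31 + 31 + 30 = 273.
Plus 17 days into October → day 290.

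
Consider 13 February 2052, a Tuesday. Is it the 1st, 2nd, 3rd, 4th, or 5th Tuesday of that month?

2nd

Day 13 falls in week ⌈13/7⌉ of the month.
Days 1–7 hold the 1st Tuesday, 8–14 the 2nd, 15–21 the 3rd, 22–28 the 4th, 29–31 the 5th.
13 is in the range for the 2nd.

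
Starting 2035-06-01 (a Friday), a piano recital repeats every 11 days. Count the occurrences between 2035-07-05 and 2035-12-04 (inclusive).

Occurrences land 11·i days after 2035-06-01 for i = 0, 1, 2, …
2035-07-05 is 34 days after the start; 34 ÷ 11 = 3 remainder 1; since the remainder is 1, round up to i = 4. First occurrence in the window: #5 on 2035-07-15 (4×11 = 44 days in).
2035-12-04 is 186 days after the start; 186 ÷ 11 = 16 remainder 10. Last occurrence in the window: #17 on 2035-11-24.
Occurrences #5 through #17: 13 in total.

13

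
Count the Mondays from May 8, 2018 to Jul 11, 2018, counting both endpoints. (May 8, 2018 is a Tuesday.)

9

May 8, 2018 is a Tuesday; the first Monday on or after it is May 14, 2018 (6 days later).
From May 14, 2018 to Jul 11, 2018: 17 + 30 + 11 = 58 days (rest of May, Jun, Jul).
58 ÷ 7 = 8 full weeks with remainder 2, so 8 more Mondays after the first → 9.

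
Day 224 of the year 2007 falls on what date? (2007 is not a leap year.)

Aug 12, 2007

Jan has 31 days (224 − 31 = 193 remain).
Feb has 28 days (193 − 28 = 165 remain).
Mar has 31 days (165 − 31 = 134 remain).
Apr has 30 days (134 − 30 = 104 remain).
May has 31 days (104 − 31 = 73 remain).
Jun has 30 days (73 − 30 = 43 remain).
Jul has 31 days (43 − 31 = 12 remain).
12 into Aug → Aug 12.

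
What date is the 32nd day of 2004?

1 February 2004

January has 31 days (32 − 31 = 1 remain).
1 into February → February 1.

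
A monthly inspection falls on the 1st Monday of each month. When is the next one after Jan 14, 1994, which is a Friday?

Jan 1994 starts on a Saturday, so its 1st Monday is Jan 3, 1994 (2 days in).
That is not after Jan 14, 1994, so look at Feb 1994.
Feb 1994 starts on a Tuesday, so its 1st Monday is Feb 7, 1994 (6 days in).

Feb 7, 1994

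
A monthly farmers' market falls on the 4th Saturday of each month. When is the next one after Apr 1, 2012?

Apr 2012 starts on a Sunday; its first Saturday is the 7th, so the 4th Saturday is the 28th — Apr 28, 2012.
Apr 28, 2012 is after Apr 1, 2012, so that is the next one.

Apr 28, 2012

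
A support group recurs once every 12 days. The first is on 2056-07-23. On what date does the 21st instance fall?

The 21st occurrence is 20 intervals after the first: 20 × 12 = 240 days after 2056-07-23.
July has 31 days — 8 days to the end of July leaves 232.
August has 31 days (201 left).
September has 30 days (171 left).
October has 31 days (140 left).
November has 30 days (110 left).
December has 31 days (79 left).
January has 31 days (48 left).
February has 28 days (20 left).
20 days into March → 2057-03-20.

2057-03-20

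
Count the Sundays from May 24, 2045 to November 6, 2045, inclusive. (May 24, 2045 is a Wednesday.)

May 24, 2045 is a Wednesday; the first Sunday on or after it is May 28, 2045 (4 days later).
From May 28, 2045 to November 6, 2045: 3 + 30 + 31 + 31 + 30 + 31 + 6 = 162 days (rest of May, June, July, August, September, October, November).
162 ÷ 7 = 23 full weeks with remainder 1, so 23 more Sundays after the first → 24.

24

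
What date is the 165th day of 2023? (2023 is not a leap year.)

Jan has 31 days (165 − 31 = 134 remain).
Feb has 28 days (134 − 28 = 106 remain).
Mar has 31 days (106 − 31 = 75 remain).
Apr has 30 days (75 − 30 = 45 remain).
May has 31 days (45 − 31 = 14 remain).
14 into Jun → Jun 14.

Jun 14, 2023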